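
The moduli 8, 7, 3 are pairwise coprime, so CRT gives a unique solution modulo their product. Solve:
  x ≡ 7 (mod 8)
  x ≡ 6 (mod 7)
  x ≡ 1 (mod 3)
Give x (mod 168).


Moduli 8, 7, 3 are pairwise coprime; by CRT there is a unique solution modulo M = 8 · 7 · 3 = 168.
Solve pairwise, accumulating the modulus:
  Start with x ≡ 7 (mod 8).
  Combine with x ≡ 6 (mod 7): since gcd(8, 7) = 1, we get a unique residue mod 56.
    Write x = 7 + 8·t and substitute into x ≡ 6 (mod 7): 8·t ≡ 6 − 7 = -1 (mod 7).
    Reduce coefficients mod 7: 1·t ≡ 6 (mod 7).
    So t ≡ 6 (mod 7).
    Then x = 7 + 8·6 = 55, valid modulo lcm(8, 7) = 56: x ≡ 55 (mod 56).
  Combine with x ≡ 1 (mod 3): since gcd(56, 3) = 1, we get a unique residue mod 168.
    Write x = 55 + 56·t and substitute into x ≡ 1 (mod 3): 56·t ≡ 1 − 55 = -54 (mod 3).
    Reduce coefficients mod 3: 2·t ≡ 0 (mod 3).
    The inverse of 2 mod 3 is 2 (since 2·2 = 4 = 1·3 + 1), so t ≡ 2·0 = 0 ≡ 0 (mod 3).
    Then x = 55 + 56·0 = 55, valid modulo lcm(56, 3) = 168: x ≡ 55 (mod 168).
Verify: 55 mod 8 = 7 ✓, 55 mod 7 = 6 ✓, 55 mod 3 = 1 ✓.

x ≡ 55 (mod 168).


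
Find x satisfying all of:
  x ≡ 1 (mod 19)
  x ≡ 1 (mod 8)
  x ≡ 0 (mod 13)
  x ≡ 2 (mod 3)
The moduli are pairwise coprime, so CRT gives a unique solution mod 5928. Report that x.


Product of moduli M = 19 · 8 · 13 · 3 = 5928.
Merge one congruence at a time:
  Start: x ≡ 1 (mod 19).
  Combine with x ≡ 1 (mod 8); new modulus lcm = 152.
    Write x = 1 + 19·t and substitute into x ≡ 1 (mod 8): 19·t ≡ 1 − 1 = 0 (mod 8).
    Reduce coefficients mod 8: 3·t ≡ 0 (mod 8).
    The inverse of 3 mod 8 is 3 (since 3·3 = 9 = 1·8 + 1), so t ≡ 3·0 = 0 ≡ 0 (mod 8).
    Then x = 1 + 19·0 = 1, valid modulo lcm(19, 8) = 152: x ≡ 1 (mod 152).
  Combine with x ≡ 0 (mod 13); new modulus lcm = 1976.
    Write x = 1 + 152·t and substitute into x ≡ 0 (mod 13): 152·t ≡ 0 − 1 = -1 (mod 13).
    Reduce coefficients mod 13: 9·t ≡ 12 (mod 13).
    The inverse of 9 mod 13 is 3 (since 9·3 = 27 = 2·13 + 1), so t ≡ 3·12 = 36 ≡ 10 (mod 13).
    Then x = 1 + 152·10 = 1521, valid modulo lcm(152, 13) = 1976: x ≡ 1521 (mod 1976).
  Combine with x ≡ 2 (mod 3); new modulus lcm = 5928.
    Write x = 1521 + 1976·t and substitute into x ≡ 2 (mod 3): 1976·t ≡ 2 − 1521 = -1519 (mod 3).
    Reduce coefficients mod 3: 2·t ≡ 2 (mod 3).
    The inverse of 2 mod 3 is 2 (since 2·2 = 4 = 1·3 + 1), so t ≡ 2·2 = 4 ≡ 1 (mod 3).
    Then x = 1521 + 1976·1 = 3497, valid modulo lcm(1976, 3) = 5928: x ≡ 3497 (mod 5928).
Verify against each original: 3497 mod 19 = 1, 3497 mod 8 = 1, 3497 mod 13 = 0, 3497 mod 3 = 2.

x ≡ 3497 (mod 5928).


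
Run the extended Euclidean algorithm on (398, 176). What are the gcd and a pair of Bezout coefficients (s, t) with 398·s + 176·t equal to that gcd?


Euclidean algorithm on (398, 176) — divide until remainder is 0:
  398 = 2 · 176 + 46
  176 = 3 · 46 + 38
  46 = 1 · 38 + 8
  38 = 4 · 8 + 6
  8 = 1 · 6 + 2
  6 = 3 · 2 + 0
gcd(398, 176) = 2.
Track Bezout coefficients alongside the remainders: start with r₀ = 398 = a·1 + b·0 (s = 1, t = 0) and r₁ = 176 = a·0 + b·1 (s = 0, t = 1); each new remainder r_{k+1} = r_{k-1} − q_k·r_k inherits s_{k+1} = s_{k-1} − q_k·s_k, t_{k+1} = t_{k-1} − q_k·t_k, so r_k = a·s_k + b·t_k at every step:
  q = 2: r = 46, s = 1 − 2·0 = 1, t = 0 − 2·1 = -2  (check: 398·1 + 176·(-2) = 46)
  q = 3: r = 38, s = 0 − 3·1 = -3, t = 1 − 3·(-2) = 7  (check: 398·(-3) + 176·7 = 38)
  q = 1: r = 8, s = 1 − 1·(-3) = 4, t = -2 − 1·7 = -9  (check: 398·4 + 176·(-9) = 8)
  q = 4: r = 6, s = -3 − 4·4 = -19, t = 7 − 4·(-9) = 43  (check: 398·(-19) + 176·43 = 6)
  q = 1: r = 2, s = 4 − 1·(-19) = 23, t = -9 − 1·43 = -52  (check: 398·23 + 176·(-52) = 2)
The row with r = 2 (the gcd) gives the Bezout coefficients s = 23, t = -52.
Result: 398 · (23) + 176 · (-52) = 2.

gcd(398, 176) = 2; s = 23, t = -52 (check: 398·23 + 176·(-52) = 2).


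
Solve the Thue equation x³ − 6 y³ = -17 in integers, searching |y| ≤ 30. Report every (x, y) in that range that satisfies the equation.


The equation is x³ - 6y³ = -17. For fixed y, x³ = 6·y³ − 17, so a solution requires the RHS to be a perfect cube.
Strategy: iterate y from -30 to 30, compute RHS = 6·y³ − 17, and check whether it is a (positive or negative) perfect cube.
Check small values of y:
  y = 0: RHS = -17 is not a perfect cube.
  y = 1: RHS = -11 is not a perfect cube.
  y = -1: RHS = -23 is not a perfect cube.
  y = 2: RHS = 31 is not a perfect cube.
  y = -2: RHS = -65 is not a perfect cube.
  y = 3: RHS = 145 is not a perfect cube.
  y = -3: RHS = -179 is not a perfect cube.
Continuing the search up to |y| = 30 finds no solutions either.
No (x, y) in the scanned range satisfies the equation.

No integer solutions with |y| ≤ 30.


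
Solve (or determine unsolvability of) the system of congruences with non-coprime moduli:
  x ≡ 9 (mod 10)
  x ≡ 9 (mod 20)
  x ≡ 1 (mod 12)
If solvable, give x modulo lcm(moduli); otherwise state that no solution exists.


Moduli 10, 20, 12 are not pairwise coprime, so CRT works modulo lcm(m_i) when all pairwise compatibility conditions hold.
Pairwise compatibility: gcd(m_i, m_j) must divide a_i - a_j for every pair.
Merge one congruence at a time:
  Start: x ≡ 9 (mod 10).
  Combine with x ≡ 9 (mod 20): gcd(10, 20) = 10; 9 - 9 = 0, which IS divisible by 10, so compatible.
    Write x = 9 + 10·t and substitute into x ≡ 9 (mod 20): 10·t ≡ 9 − 9 = 0 (mod 20).
    Divide the congruence (and modulus) by g = 10: 1·t ≡ 0 (mod 2).
    So t ≡ 0 (mod 2).
    Then x = 9 + 10·0 = 9, valid modulo lcm(10, 20) = 20: x ≡ 9 (mod 20).
  Combine with x ≡ 1 (mod 12): gcd(20, 12) = 4; 1 - 9 = -8, which IS divisible by 4, so compatible.
    Write x = 9 + 20·t and substitute into x ≡ 1 (mod 12): 20·t ≡ 1 − 9 = -8 (mod 12).
    Divide the congruence (and modulus) by g = 4: 5·t ≡ -2 (mod 3).
    Reduce coefficients mod 3: 2·t ≡ 1 (mod 3).
    The inverse of 2 mod 3 is 2 (since 2·2 = 4 = 1·3 + 1), so t ≡ 2·1 = 2 ≡ 2 (mod 3).
    Then x = 9 + 20·2 = 49, valid modulo lcm(20, 12) = 60: x ≡ 49 (mod 60).
Verify: 49 mod 10 = 9, 49 mod 20 = 9, 49 mod 12 = 1.

x ≡ 49 (mod 60).


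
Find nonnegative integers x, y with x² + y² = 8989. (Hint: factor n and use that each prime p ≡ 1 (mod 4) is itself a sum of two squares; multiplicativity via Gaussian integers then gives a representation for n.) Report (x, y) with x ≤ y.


Step 1: Factor n = 8989 = 89 · 101.
Step 2: Check the mod-4 condition on each prime factor: 89 ≡ 1 (mod 4), exponent 1; 101 ≡ 1 (mod 4), exponent 1.
All primes ≡ 3 (mod 4) appear to even exponent (or don't appear), so by the two-squares theorem n IS expressible as a sum of two squares.
Step 3: Build a representation. Here n = 89 · 101 is a product of primes ≡ 1 (mod 4). Each prime p ≡ 1 (mod 4) is itself a sum of two squares; find a² by testing p − a² for a perfect square:
  89: 89 − 1² = 88, 89 − 2² = 85, 89 − 3² = 80, 89 − 4² = 73, 89 − 5² = 64 = 8² ⇒ 89 = 5² + 8².
  101: 101 − 1² = 100 = 10² ⇒ 101 = 1² + 10².
  Combine using the Brahmagupta–Fibonacci identity (a² + b²)(c² + d²) = (ac − bd)² + (ad + bc)² = (ac + bd)² + (ad − bc)²:
  89 · 101 = 8989: from (5² + 8²)(1² + 10²), take (5·1 − 8·10, 5·10 + 8·1) = (5 − 80, 50 + 8) = (-75, 58); dropping signs (only squares matter) gives (75, 58); check 75² + 58² = 5625 + 3364 = 8989 ✓.
Step 4: Order so x ≤ y and verify: 58² + 75² = 3364 + 5625 = 8989 = n. ✓

n = 8989 = 58² + 75² (one valid representation with x ≤ y).


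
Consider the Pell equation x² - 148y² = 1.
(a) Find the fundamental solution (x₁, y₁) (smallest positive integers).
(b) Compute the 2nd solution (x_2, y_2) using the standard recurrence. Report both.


Step 1: Find the fundamental solution (x₁, y₁) of x² - 148y² = 1.
  Expand √148 as a continued fraction. a₀ = ⌊√148⌋ = 12; iterate m_{k+1} = d_k·a_k − m_k, d_{k+1} = (148 − m_{k+1}²)/d_k, a_{k+1} = ⌊(a₀ + m_{k+1})/d_{k+1}⌋ (starting m₀ = 0, d₀ = 1), with convergents p_k = a_k·p_{k-1} + p_{k-2}, q_k = a_k·q_{k-1} + q_{k-2} (p₋₁ = 1, q₋₁ = 0):
  k = 0: a₀ = 12; p₀/q₀ = 12/1; p₀² − 148·q₀² = 144 − 148 = -4.
  k = 1: m = 12, d = 4, a = ⌊(12 + 12)/4⌋ = 6; p/q = (6·12 + 1)/(6·1 + 0) = 73/6; p² − 148·q² = 5329 − 5328 = 1.
  The first convergent with p² − 148·q² = 1 gives the fundamental solution (x₁, y₁) = (73, 6).
Step 2: Apply the recurrence (x_{n+1}, y_{n+1}) = (x₁x_n + 148y₁y_n, x₁y_n + y₁x_n) repeatedly.
  From (x_1, y_1) = (73, 6): x_2 = 73·73 + 148·6·6 = 10657; y_2 = 73·6 + 6·73 = 876.
Step 3: Verify x_2² - 148·y_2² = 113571649 - 113571648 = 1 (should be 1). ✓

(x_1, y_1) = (73, 6); (x_2, y_2) = (10657, 876).


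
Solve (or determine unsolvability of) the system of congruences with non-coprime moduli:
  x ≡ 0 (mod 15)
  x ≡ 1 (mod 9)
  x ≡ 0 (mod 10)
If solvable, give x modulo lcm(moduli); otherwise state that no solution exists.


Moduli 15, 9, 10 are not pairwise coprime, so CRT works modulo lcm(m_i) when all pairwise compatibility conditions hold.
Pairwise compatibility: gcd(m_i, m_j) must divide a_i - a_j for every pair.
Merge one congruence at a time:
  Start: x ≡ 0 (mod 15).
  Combine with x ≡ 1 (mod 9): gcd(15, 9) = 3, and 1 - 0 = 1 is NOT divisible by 3.
    ⇒ system is inconsistent (no integer solution).

No solution (the system is inconsistent).


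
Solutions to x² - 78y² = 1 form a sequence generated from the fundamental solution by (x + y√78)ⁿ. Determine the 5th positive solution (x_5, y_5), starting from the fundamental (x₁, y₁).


Step 1: Find the fundamental solution (x₁, y₁) of x² - 78y² = 1.
  Expand √78 as a continued fraction. a₀ = ⌊√78⌋ = 8; iterate m_{k+1} = d_k·a_k − m_k, d_{k+1} = (78 − m_{k+1}²)/d_k, a_{k+1} = ⌊(a₀ + m_{k+1})/d_{k+1}⌋ (starting m₀ = 0, d₀ = 1), with convergents p_k = a_k·p_{k-1} + p_{k-2}, q_k = a_k·q_{k-1} + q_{k-2} (p₋₁ = 1, q₋₁ = 0):
  k = 0: a₀ = 8; p₀/q₀ = 8/1; p₀² − 78·q₀² = 64 − 78 = -14.
  k = 1: m = 8, d = 14, a = ⌊(8 + 8)/14⌋ = 1; p/q = (1·8 + 1)/(1·1 + 0) = 9/1; p² − 78·q² = 81 − 78 = 3.
  k = 2: m = 6, d = 3, a = ⌊(8 + 6)/3⌋ = 4; p/q = (4·9 + 8)/(4·1 + 1) = 44/5; p² − 78·q² = 1936 − 1950 = -14.
  k = 3: m = 6, d = 14, a = ⌊(8 + 6)/14⌋ = 1; p/q = (1·44 + 9)/(1·5 + 1) = 53/6; p² − 78·q² = 2809 − 2808 = 1.
  The first convergent with p² − 78·q² = 1 gives the fundamental solution (x₁, y₁) = (53, 6).
Step 2: Apply the recurrence (x_{n+1}, y_{n+1}) = (x₁x_n + 78y₁y_n, x₁y_n + y₁x_n) repeatedly.
  From (x_1, y_1) = (53, 6): x_2 = 53·53 + 78·6·6 = 5617; y_2 = 53·6 + 6·53 = 636.
  From (x_2, y_2) = (5617, 636): x_3 = 53·5617 + 78·6·636 = 595349; y_3 = 53·636 + 6·5617 = 67410.
  From (x_3, y_3) = (595349, 67410): x_4 = 53·595349 + 78·6·67410 = 63101377; y_4 = 53·67410 + 6·595349 = 7144824.
  From (x_4, y_4) = (63101377, 7144824): x_5 = 53·63101377 + 78·6·7144824 = 6688150613; y_5 = 53·7144824 + 6·63101377 = 757283934.
Step 3: Verify x_5² - 78·y_5² = 44731358622172275769 - 44731358622172275768 = 1 (should be 1). ✓

(x_1, y_1) = (53, 6); (x_5, y_5) = (6688150613, 757283934).


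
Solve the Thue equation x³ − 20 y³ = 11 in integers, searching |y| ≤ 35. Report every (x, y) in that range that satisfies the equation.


The equation is x³ - 20y³ = 11. For fixed y, x³ = 20·y³ + 11, so a solution requires the RHS to be a perfect cube.
Strategy: iterate y from -35 to 35, compute RHS = 20·y³ + 11, and check whether it is a (positive or negative) perfect cube.
Check small values of y:
  y = 0: RHS = 11 is not a perfect cube.
  y = 1: RHS = 31 is not a perfect cube.
  y = -1: RHS = -9 is not a perfect cube.
  y = 2: RHS = 171 is not a perfect cube.
  y = -2: RHS = -149 is not a perfect cube.
  y = 3: RHS = 551 is not a perfect cube.
  y = -3: RHS = -529 is not a perfect cube.
Continuing the search up to |y| = 35 finds no solutions either.
No (x, y) in the scanned range satisfies the equation.

No integer solutions with |y| ≤ 35.


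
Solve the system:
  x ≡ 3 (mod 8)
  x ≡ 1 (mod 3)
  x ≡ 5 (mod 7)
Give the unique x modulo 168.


Moduli 8, 3, 7 are pairwise coprime; by CRT there is a unique solution modulo M = 8 · 3 · 7 = 168.
Solve pairwise, accumulating the modulus:
  Start with x ≡ 3 (mod 8).
  Combine with x ≡ 1 (mod 3): since gcd(8, 3) = 1, we get a unique residue mod 24.
    Write x = 3 + 8·t and substitute into x ≡ 1 (mod 3): 8·t ≡ 1 − 3 = -2 (mod 3).
    Reduce coefficients mod 3: 2·t ≡ 1 (mod 3).
    The inverse of 2 mod 3 is 2 (since 2·2 = 4 = 1·3 + 1), so t ≡ 2·1 = 2 ≡ 2 (mod 3).
    Then x = 3 + 8·2 = 19, valid modulo lcm(8, 3) = 24: x ≡ 19 (mod 24).
  Combine with x ≡ 5 (mod 7): since gcd(24, 7) = 1, we get a unique residue mod 168.
    Write x = 19 + 24·t and substitute into x ≡ 5 (mod 7): 24·t ≡ 5 − 19 = -14 (mod 7).
    Reduce coefficients mod 7: 3·t ≡ 0 (mod 7).
    The inverse of 3 mod 7 is 5 (since 3·5 = 15 = 2·7 + 1), so t ≡ 5·0 = 0 ≡ 0 (mod 7).
    Then x = 19 + 24·0 = 19, valid modulo lcm(24, 7) = 168: x ≡ 19 (mod 168).
Verify: 19 mod 8 = 3 ✓, 19 mod 3 = 1 ✓, 19 mod 7 = 5 ✓.

x ≡ 19 (mod 168).


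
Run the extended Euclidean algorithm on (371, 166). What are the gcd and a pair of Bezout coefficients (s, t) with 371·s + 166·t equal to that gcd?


Euclidean algorithm on (371, 166) — divide until remainder is 0:
  371 = 2 · 166 + 39
  166 = 4 · 39 + 10
  39 = 3 · 10 + 9
  10 = 1 · 9 + 1
  9 = 9 · 1 + 0
gcd(371, 166) = 1.
Track Bezout coefficients alongside the remainders: start with r₀ = 371 = a·1 + b·0 (s = 1, t = 0) and r₁ = 166 = a·0 + b·1 (s = 0, t = 1); each new remainder r_{k+1} = r_{k-1} − q_k·r_k inherits s_{k+1} = s_{k-1} − q_k·s_k, t_{k+1} = t_{k-1} − q_k·t_k, so r_k = a·s_k + b·t_k at every step:
  q = 2: r = 39, s = 1 − 2·0 = 1, t = 0 − 2·1 = -2  (check: 371·1 + 166·(-2) = 39)
  q = 4: r = 10, s = 0 − 4·1 = -4, t = 1 − 4·(-2) = 9  (check: 371·(-4) + 166·9 = 10)
  q = 3: r = 9, s = 1 − 3·(-4) = 13, t = -2 − 3·9 = -29  (check: 371·13 + 166·(-29) = 9)
  q = 1: r = 1, s = -4 − 1·13 = -17, t = 9 − 1·(-29) = 38  (check: 371·(-17) + 166·38 = 1)
The row with r = 1 (the gcd) gives the Bezout coefficients s = -17, t = 38.
Result: 371 · (-17) + 166 · (38) = 1.

gcd(371, 166) = 1; s = -17, t = 38 (check: 371·(-17) + 166·38 = 1).


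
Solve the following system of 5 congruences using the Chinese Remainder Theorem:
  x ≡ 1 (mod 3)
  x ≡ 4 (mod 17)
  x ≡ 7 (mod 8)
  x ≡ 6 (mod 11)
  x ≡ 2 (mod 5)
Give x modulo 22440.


Product of moduli M = 3 · 17 · 8 · 11 · 5 = 22440.
Merge one congruence at a time:
  Start: x ≡ 1 (mod 3).
  Combine with x ≡ 4 (mod 17); new modulus lcm = 51.
    Write x = 1 + 3·t and substitute into x ≡ 4 (mod 17): 3·t ≡ 4 − 1 = 3 (mod 17).
    The inverse of 3 mod 17 is 6 (since 3·6 = 18 = 1·17 + 1), so t ≡ 6·3 = 18 ≡ 1 (mod 17).
    Then x = 1 + 3·1 = 4, valid modulo lcm(3, 17) = 51: x ≡ 4 (mod 51).
  Combine with x ≡ 7 (mod 8); new modulus lcm = 408.
    Write x = 4 + 51·t and substitute into x ≡ 7 (mod 8): 51·t ≡ 7 − 4 = 3 (mod 8).
    Reduce coefficients mod 8: 3·t ≡ 3 (mod 8).
    The inverse of 3 mod 8 is 3 (since 3·3 = 9 = 1·8 + 1), so t ≡ 3·3 = 9 ≡ 1 (mod 8).
    Then x = 4 + 51·1 = 55, valid modulo lcm(51, 8) = 408: x ≡ 55 (mod 408).
  Combine with x ≡ 6 (mod 11); new modulus lcm = 4488.
    Write x = 55 + 408·t and substitute into x ≡ 6 (mod 11): 408·t ≡ 6 − 55 = -49 (mod 11).
    Reduce coefficients mod 11: 1·t ≡ 6 (mod 11).
    So t ≡ 6 (mod 11).
    Then x = 55 + 408·6 = 2503, valid modulo lcm(408, 11) = 4488: x ≡ 2503 (mod 4488).
  Combine with x ≡ 2 (mod 5); new modulus lcm = 22440.
    Write x = 2503 + 4488·t and substitute into x ≡ 2 (mod 5): 4488·t ≡ 2 − 2503 = -2501 (mod 5).
    Reduce coefficients mod 5: 3·t ≡ 4 (mod 5).
    The inverse of 3 mod 5 is 2 (since 3·2 = 6 = 1·5 + 1), so t ≡ 2·4 = 8 ≡ 3 (mod 5).
    Then x = 2503 + 4488·3 = 15967, valid modulo lcm(4488, 5) = 22440: x ≡ 15967 (mod 22440).
Verify against each original: 15967 mod 3 = 1, 15967 mod 17 = 4, 15967 mod 8 = 7, 15967 mod 11 = 6, 15967 mod 5 = 2.

x ≡ 15967 (mod 22440).


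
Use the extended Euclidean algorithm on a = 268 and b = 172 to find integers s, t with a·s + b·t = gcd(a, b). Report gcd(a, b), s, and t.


Euclidean algorithm on (268, 172) — divide until remainder is 0:
  268 = 1 · 172 + 96
  172 = 1 · 96 + 76
  96 = 1 · 76 + 20
  76 = 3 · 20 + 16
  20 = 1 · 16 + 4
  16 = 4 · 4 + 0
gcd(268, 172) = 4.
Track Bezout coefficients alongside the remainders: start with r₀ = 268 = a·1 + b·0 (s = 1, t = 0) and r₁ = 172 = a·0 + b·1 (s = 0, t = 1); each new remainder r_{k+1} = r_{k-1} − q_k·r_k inherits s_{k+1} = s_{k-1} − q_k·s_k, t_{k+1} = t_{k-1} − q_k·t_k, so r_k = a·s_k + b·t_k at every step:
  q = 1: r = 96, s = 1 − 1·0 = 1, t = 0 − 1·1 = -1  (check: 268·1 + 172·(-1) = 96)
  q = 1: r = 76, s = 0 − 1·1 = -1, t = 1 − 1·(-1) = 2  (check: 268·(-1) + 172·2 = 76)
  q = 1: r = 20, s = 1 − 1·(-1) = 2, t = -1 − 1·2 = -3  (check: 268·2 + 172·(-3) = 20)
  q = 3: r = 16, s = -1 − 3·2 = -7, t = 2 − 3·(-3) = 11  (check: 268·(-7) + 172·11 = 16)
  q = 1: r = 4, s = 2 − 1·(-7) = 9, t = -3 − 1·11 = -14  (check: 268·9 + 172·(-14) = 4)
The row with r = 4 (the gcd) gives the Bezout coefficients s = 9, t = -14.
Result: 268 · (9) + 172 · (-14) = 4.

gcd(268, 172) = 4; s = 9, t = -14 (check: 268·9 + 172·(-14) = 4).


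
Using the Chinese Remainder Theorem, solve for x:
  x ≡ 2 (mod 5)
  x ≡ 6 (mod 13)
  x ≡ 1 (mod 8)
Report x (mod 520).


Moduli 5, 13, 8 are pairwise coprime; by CRT there is a unique solution modulo M = 5 · 13 · 8 = 520.
Solve pairwise, accumulating the modulus:
  Start with x ≡ 2 (mod 5).
  Combine with x ≡ 6 (mod 13): since gcd(5, 13) = 1, we get a unique residue mod 65.
    Write x = 2 + 5·t and substitute into x ≡ 6 (mod 13): 5·t ≡ 6 − 2 = 4 (mod 13).
    The inverse of 5 mod 13 is 8 (since 5·8 = 40 = 3·13 + 1), so t ≡ 8·4 = 32 ≡ 6 (mod 13).
    Then x = 2 + 5·6 = 32, valid modulo lcm(5, 13) = 65: x ≡ 32 (mod 65).
  Combine with x ≡ 1 (mod 8): since gcd(65, 8) = 1, we get a unique residue mod 520.
    Write x = 32 + 65·t and substitute into x ≡ 1 (mod 8): 65·t ≡ 1 − 32 = -31 (mod 8).
    Reduce coefficients mod 8: 1·t ≡ 1 (mod 8).
    So t ≡ 1 (mod 8).
    Then x = 32 + 65·1 = 97, valid modulo lcm(65, 8) = 520: x ≡ 97 (mod 520).
Verify: 97 mod 5 = 2 ✓, 97 mod 13 = 6 ✓, 97 mod 8 = 1 ✓.

x ≡ 97 (mod 520).


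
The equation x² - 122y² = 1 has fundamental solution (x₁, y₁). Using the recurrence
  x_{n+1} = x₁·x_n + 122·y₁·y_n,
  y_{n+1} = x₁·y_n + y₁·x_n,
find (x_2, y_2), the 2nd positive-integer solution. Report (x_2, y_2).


Step 1: Find the fundamental solution (x₁, y₁) of x² - 122y² = 1.
  Expand √122 as a continued fraction. a₀ = ⌊√122⌋ = 11; iterate m_{k+1} = d_k·a_k − m_k, d_{k+1} = (122 − m_{k+1}²)/d_k, a_{k+1} = ⌊(a₀ + m_{k+1})/d_{k+1}⌋ (starting m₀ = 0, d₀ = 1), with convergents p_k = a_k·p_{k-1} + p_{k-2}, q_k = a_k·q_{k-1} + q_{k-2} (p₋₁ = 1, q₋₁ = 0):
  k = 0: a₀ = 11; p₀/q₀ = 11/1; p₀² − 122·q₀² = 121 − 122 = -1.
  k = 1: m = 11, d = 1, a = ⌊(11 + 11)/1⌋ = 22; p/q = (22·11 + 1)/(22·1 + 0) = 243/22; p² − 122·q² = 59049 − 59048 = 1.
  The first convergent with p² − 122·q² = 1 gives the fundamental solution (x₁, y₁) = (243, 22).
Step 2: Apply the recurrence (x_{n+1}, y_{n+1}) = (x₁x_n + 122y₁y_n, x₁y_n + y₁x_n) repeatedly.
  From (x_1, y_1) = (243, 22): x_2 = 243·243 + 122·22·22 = 118097; y_2 = 243·22 + 22·243 = 10692.
Step 3: Verify x_2² - 122·y_2² = 13946901409 - 13946901408 = 1 (should be 1). ✓

(x_1, y_1) = (243, 22); (x_2, y_2) = (118097, 10692).


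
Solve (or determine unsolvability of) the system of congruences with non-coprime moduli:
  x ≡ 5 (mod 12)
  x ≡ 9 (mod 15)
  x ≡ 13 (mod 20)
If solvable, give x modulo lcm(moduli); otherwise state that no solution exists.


Moduli 12, 15, 20 are not pairwise coprime, so CRT works modulo lcm(m_i) when all pairwise compatibility conditions hold.
Pairwise compatibility: gcd(m_i, m_j) must divide a_i - a_j for every pair.
Merge one congruence at a time:
  Start: x ≡ 5 (mod 12).
  Combine with x ≡ 9 (mod 15): gcd(12, 15) = 3, and 9 - 5 = 4 is NOT divisible by 3.
    ⇒ system is inconsistent (no integer solution).

No solution (the system is inconsistent).


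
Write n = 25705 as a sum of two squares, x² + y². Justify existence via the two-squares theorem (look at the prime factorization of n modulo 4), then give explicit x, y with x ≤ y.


Step 1: Factor n = 25705 = 5 · 53 · 97.
Step 2: Check the mod-4 condition on each prime factor: 5 ≡ 1 (mod 4), exponent 1; 53 ≡ 1 (mod 4), exponent 1; 97 ≡ 1 (mod 4), exponent 1.
All primes ≡ 3 (mod 4) appear to even exponent (or don't appear), so by the two-squares theorem n IS expressible as a sum of two squares.
Step 3: Build a representation. Here n = 5 · 53 · 97 is a product of primes ≡ 1 (mod 4). Each prime p ≡ 1 (mod 4) is itself a sum of two squares; find a² by testing p − a² for a perfect square:
  5: 5 − 1² = 4 = 2² ⇒ 5 = 1² + 2².
  53: 53 − 1² = 52, 53 − 2² = 49 = 7² ⇒ 53 = 2² + 7².
  97: 97 − 1² = 96, 97 − 2² = 93, 97 − 3² = 88, 97 − 4² = 81 = 9² ⇒ 97 = 4² + 9².
  Combine using the Brahmagupta–Fibonacci identity (a² + b²)(c² + d²) = (ac − bd)² + (ad + bc)² = (ac + bd)² + (ad − bc)²:
  5 · 53 = 265: from (1² + 2²)(2² + 7²), take (1·2 − 2·7, 1·7 + 2·2) = (2 − 14, 7 + 4) = (-12, 11); dropping signs (only squares matter) gives (12, 11); check 12² + 11² = 144 + 121 = 265 ✓.
  265 · 97 = 25705: from (12² + 11²)(4² + 9²), take (12·4 − 11·9, 12·9 + 11·4) = (48 − 99, 108 + 44) = (-51, 152); dropping signs (only squares matter) gives (51, 152); check 51² + 152² = 2601 + 23104 = 25705 ✓.
Step 4: Order so x ≤ y and verify: 51² + 152² = 2601 + 23104 = 25705 = n. ✓

n = 25705 = 51² + 152² (one valid representation with x ≤ y).


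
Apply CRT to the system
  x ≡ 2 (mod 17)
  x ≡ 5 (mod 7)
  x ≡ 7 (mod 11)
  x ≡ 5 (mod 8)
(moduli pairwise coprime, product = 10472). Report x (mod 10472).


Product of moduli M = 17 · 7 · 11 · 8 = 10472.
Merge one congruence at a time:
  Start: x ≡ 2 (mod 17).
  Combine with x ≡ 5 (mod 7); new modulus lcm = 119.
    Write x = 2 + 17·t and substitute into x ≡ 5 (mod 7): 17·t ≡ 5 − 2 = 3 (mod 7).
    Reduce coefficients mod 7: 3·t ≡ 3 (mod 7).
    The inverse of 3 mod 7 is 5 (since 3·5 = 15 = 2·7 + 1), so t ≡ 5·3 = 15 ≡ 1 (mod 7).
    Then x = 2 + 17·1 = 19, valid modulo lcm(17, 7) = 119: x ≡ 19 (mod 119).
  Combine with x ≡ 7 (mod 11); new modulus lcm = 1309.
    Write x = 19 + 119·t and substitute into x ≡ 7 (mod 11): 119·t ≡ 7 − 19 = -12 (mod 11).
    Reduce coefficients mod 11: 9·t ≡ 10 (mod 11).
    The inverse of 9 mod 11 is 5 (since 9·5 = 45 = 4·11 + 1), so t ≡ 5·10 = 50 ≡ 6 (mod 11).
    Then x = 19 + 119·6 = 733, valid modulo lcm(119, 11) = 1309: x ≡ 733 (mod 1309).
  Combine with x ≡ 5 (mod 8); new modulus lcm = 10472.
    Write x = 733 + 1309·t and substitute into x ≡ 5 (mod 8): 1309·t ≡ 5 − 733 = -728 (mod 8).
    Reduce coefficients mod 8: 5·t ≡ 0 (mod 8).
    The inverse of 5 mod 8 is 5 (since 5·5 = 25 = 3·8 + 1), so t ≡ 5·0 = 0 ≡ 0 (mod 8).
    Then x = 733 + 1309·0 = 733, valid modulo lcm(1309, 8) = 10472: x ≡ 733 (mod 10472).
Verify against each original: 733 mod 17 = 2, 733 mod 7 = 5, 733 mod 11 = 7, 733 mod 8 = 5.

x ≡ 733 (mod 10472).


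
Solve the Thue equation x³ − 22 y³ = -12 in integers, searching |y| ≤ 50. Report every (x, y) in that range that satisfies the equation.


The equation is x³ - 22y³ = -12. For fixed y, x³ = 22·y³ − 12, so a solution requires the RHS to be a perfect cube.
Strategy: iterate y from -50 to 50, compute RHS = 22·y³ − 12, and check whether it is a (positive or negative) perfect cube.
Check small values of y:
  y = 0: RHS = -12 is not a perfect cube.
  y = 1: RHS = 10 is not a perfect cube.
  y = -1: RHS = -34 is not a perfect cube.
  y = 2: RHS = 164 is not a perfect cube.
  y = -2: RHS = -188 is not a perfect cube.
  y = 3: RHS = 582 is not a perfect cube.
  y = -3: RHS = -606 is not a perfect cube.
Continuing the search up to |y| = 50 finds no solutions either.
No (x, y) in the scanned range satisfies the equation.

No integer solutions with |y| ≤ 50.


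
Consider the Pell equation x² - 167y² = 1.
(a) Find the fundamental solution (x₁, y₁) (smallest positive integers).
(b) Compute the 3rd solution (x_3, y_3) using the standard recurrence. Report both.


Step 1: Find the fundamental solution (x₁, y₁) of x² - 167y² = 1.
  Expand √167 as a continued fraction. a₀ = ⌊√167⌋ = 12; iterate m_{k+1} = d_k·a_k − m_k, d_{k+1} = (167 − m_{k+1}²)/d_k, a_{k+1} = ⌊(a₀ + m_{k+1})/d_{k+1}⌋ (starting m₀ = 0, d₀ = 1), with convergents p_k = a_k·p_{k-1} + p_{k-2}, q_k = a_k·q_{k-1} + q_{k-2} (p₋₁ = 1, q₋₁ = 0):
  k = 0: a₀ = 12; p₀/q₀ = 12/1; p₀² − 167·q₀² = 144 − 167 = -23.
  k = 1: m = 12, d = 23, a = ⌊(12 + 12)/23⌋ = 1; p/q = (1·12 + 1)/(1·1 + 0) = 13/1; p² − 167·q² = 169 − 167 = 2.
  k = 2: m = 11, d = 2, a = ⌊(12 + 11)/2⌋ = 11; p/q = (11·13 + 12)/(11·1 + 1) = 155/12; p² − 167·q² = 24025 − 24048 = -23.
  k = 3: m = 11, d = 23, a = ⌊(12 + 11)/23⌋ = 1; p/q = (1·155 + 13)/(1·12 + 1) = 168/13; p² − 167·q² = 28224 − 28223 = 1.
  The first convergent with p² − 167·q² = 1 gives the fundamental solution (x₁, y₁) = (168, 13).
Step 2: Apply the recurrence (x_{n+1}, y_{n+1}) = (x₁x_n + 167y₁y_n, x₁y_n + y₁x_n) repeatedly.
  From (x_1, y_1) = (168, 13): x_2 = 168·168 + 167·13·13 = 56447; y_2 = 168·13 + 13·168 = 4368.
  From (x_2, y_2) = (56447, 4368): x_3 = 168·56447 + 167·13·4368 = 18966024; y_3 = 168·4368 + 13·56447 = 1467635.
Step 3: Verify x_3² - 167·y_3² = 359710066368576 - 359710066368575 = 1 (should be 1). ✓

(x_1, y_1) = (168, 13); (x_3, y_3) = (18966024, 1467635).


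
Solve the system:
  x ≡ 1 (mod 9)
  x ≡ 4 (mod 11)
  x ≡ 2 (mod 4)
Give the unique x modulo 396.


Moduli 9, 11, 4 are pairwise coprime; by CRT there is a unique solution modulo M = 9 · 11 · 4 = 396.
Solve pairwise, accumulating the modulus:
  Start with x ≡ 1 (mod 9).
  Combine with x ≡ 4 (mod 11): since gcd(9, 11) = 1, we get a unique residue mod 99.
    Write x = 1 + 9·t and substitute into x ≡ 4 (mod 11): 9·t ≡ 4 − 1 = 3 (mod 11).
    The inverse of 9 mod 11 is 5 (since 9·5 = 45 = 4·11 + 1), so t ≡ 5·3 = 15 ≡ 4 (mod 11).
    Then x = 1 + 9·4 = 37, valid modulo lcm(9, 11) = 99: x ≡ 37 (mod 99).
  Combine with x ≡ 2 (mod 4): since gcd(99, 4) = 1, we get a unique residue mod 396.
    Write x = 37 + 99·t and substitute into x ≡ 2 (mod 4): 99·t ≡ 2 − 37 = -35 (mod 4).
    Reduce coefficients mod 4: 3·t ≡ 1 (mod 4).
    The inverse of 3 mod 4 is 3 (since 3·3 = 9 = 2·4 + 1), so t ≡ 3·1 = 3 ≡ 3 (mod 4).
    Then x = 37 + 99·3 = 334, valid modulo lcm(99, 4) = 396: x ≡ 334 (mod 396).
Verify: 334 mod 9 = 1 ✓, 334 mod 11 = 4 ✓, 334 mod 4 = 2 ✓.

x ≡ 334 (mod 396).


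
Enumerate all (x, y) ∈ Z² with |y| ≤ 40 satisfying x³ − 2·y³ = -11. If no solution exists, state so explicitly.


The equation is x³ - 2y³ = -11. For fixed y, x³ = 2·y³ − 11, so a solution requires the RHS to be a perfect cube.
Strategy: iterate y from -40 to 40, compute RHS = 2·y³ − 11, and check whether it is a (positive or negative) perfect cube.
Check small values of y:
  y = 0: RHS = -11 is not a perfect cube.
  y = 1: RHS = -9 is not a perfect cube.
  y = -1: RHS = -13 is not a perfect cube.
  y = 2: RHS = 5 is not a perfect cube.
  y = -2: RHS = -27 = (-3)³ ⇒ x = -3 works.
  y = 3: RHS = 43 is not a perfect cube.
  y = -3: RHS = -65 is not a perfect cube.
Continuing the search up to |y| = 40 finds no further solutions beyond those listed.
Collected solutions: (-3, -2).

Solutions (with |y| ≤ 40): (-3, -2).


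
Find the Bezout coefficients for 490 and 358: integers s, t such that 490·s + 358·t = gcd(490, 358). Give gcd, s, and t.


Euclidean algorithm on (490, 358) — divide until remainder is 0:
  490 = 1 · 358 + 132
  358 = 2 · 132 + 94
  132 = 1 · 94 + 38
  94 = 2 · 38 + 18
  38 = 2 · 18 + 2
  18 = 9 · 2 + 0
gcd(490, 358) = 2.
Track Bezout coefficients alongside the remainders: start with r₀ = 490 = a·1 + b·0 (s = 1, t = 0) and r₁ = 358 = a·0 + b·1 (s = 0, t = 1); each new remainder r_{k+1} = r_{k-1} − q_k·r_k inherits s_{k+1} = s_{k-1} − q_k·s_k, t_{k+1} = t_{k-1} − q_k·t_k, so r_k = a·s_k + b·t_k at every step:
  q = 1: r = 132, s = 1 − 1·0 = 1, t = 0 − 1·1 = -1  (check: 490·1 + 358·(-1) = 132)
  q = 2: r = 94, s = 0 − 2·1 = -2, t = 1 − 2·(-1) = 3  (check: 490·(-2) + 358·3 = 94)
  q = 1: r = 38, s = 1 − 1·(-2) = 3, t = -1 − 1·3 = -4  (check: 490·3 + 358·(-4) = 38)
  q = 2: r = 18, s = -2 − 2·3 = -8, t = 3 − 2·(-4) = 11  (check: 490·(-8) + 358·11 = 18)
  q = 2: r = 2, s = 3 − 2·(-8) = 19, t = -4 − 2·11 = -26  (check: 490·19 + 358·(-26) = 2)
The row with r = 2 (the gcd) gives the Bezout coefficients s = 19, t = -26.
Result: 490 · (19) + 358 · (-26) = 2.

gcd(490, 358) = 2; s = 19, t = -26 (check: 490·19 + 358·(-26) = 2).


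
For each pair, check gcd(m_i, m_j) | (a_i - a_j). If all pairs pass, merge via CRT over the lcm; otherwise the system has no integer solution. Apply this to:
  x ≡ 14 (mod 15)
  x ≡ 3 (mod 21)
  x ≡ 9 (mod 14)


Moduli 15, 21, 14 are not pairwise coprime, so CRT works modulo lcm(m_i) when all pairwise compatibility conditions hold.
Pairwise compatibility: gcd(m_i, m_j) must divide a_i - a_j for every pair.
Merge one congruence at a time:
  Start: x ≡ 14 (mod 15).
  Combine with x ≡ 3 (mod 21): gcd(15, 21) = 3, and 3 - 14 = -11 is NOT divisible by 3.
    ⇒ system is inconsistent (no integer solution).

No solution (the system is inconsistent).


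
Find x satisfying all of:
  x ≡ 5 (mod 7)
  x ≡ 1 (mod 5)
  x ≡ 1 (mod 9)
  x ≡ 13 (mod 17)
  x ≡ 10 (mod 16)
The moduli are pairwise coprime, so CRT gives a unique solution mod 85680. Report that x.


Product of moduli M = 7 · 5 · 9 · 17 · 16 = 85680.
Merge one congruence at a time:
  Start: x ≡ 5 (mod 7).
  Combine with x ≡ 1 (mod 5); new modulus lcm = 35.
    Write x = 5 + 7·t and substitute into x ≡ 1 (mod 5): 7·t ≡ 1 − 5 = -4 (mod 5).
    Reduce coefficients mod 5: 2·t ≡ 1 (mod 5).
    The inverse of 2 mod 5 is 3 (since 2·3 = 6 = 1·5 + 1), so t ≡ 3·1 = 3 ≡ 3 (mod 5).
    Then x = 5 + 7·3 = 26, valid modulo lcm(7, 5) = 35: x ≡ 26 (mod 35).
  Combine with x ≡ 1 (mod 9); new modulus lcm = 315.
    Write x = 26 + 35·t and substitute into x ≡ 1 (mod 9): 35·t ≡ 1 − 26 = -25 (mod 9).
    Reduce coefficients mod 9: 8·t ≡ 2 (mod 9).
    The inverse of 8 mod 9 is 8 (since 8·8 = 64 = 7·9 + 1), so t ≡ 8·2 = 16 ≡ 7 (mod 9).
    Then x = 26 + 35·7 = 271, valid modulo lcm(35, 9) = 315: x ≡ 271 (mod 315).
  Combine with x ≡ 13 (mod 17); new modulus lcm = 5355.
    Write x = 271 + 315·t and substitute into x ≡ 13 (mod 17): 315·t ≡ 13 − 271 = -258 (mod 17).
    Reduce coefficients mod 17: 9·t ≡ 14 (mod 17).
    The inverse of 9 mod 17 is 2 (since 9·2 = 18 = 1·17 + 1), so t ≡ 2·14 = 28 ≡ 11 (mod 17).
    Then x = 271 + 315·11 = 3736, valid modulo lcm(315, 17) = 5355: x ≡ 3736 (mod 5355).
  Combine with x ≡ 10 (mod 16); new modulus lcm = 85680.
    Write x = 3736 + 5355·t and substitute into x ≡ 10 (mod 16): 5355·t ≡ 10 − 3736 = -3726 (mod 16).
    Reduce coefficients mod 16: 11·t ≡ 2 (mod 16).
    The inverse of 11 mod 16 is 3 (since 11·3 = 33 = 2·16 + 1), so t ≡ 3·2 = 6 ≡ 6 (mod 16).
    Then x = 3736 + 5355·6 = 35866, valid modulo lcm(5355, 16) = 85680: x ≡ 35866 (mod 85680).
Verify against each original: 35866 mod 7 = 5, 35866 mod 5 = 1, 35866 mod 9 = 1, 35866 mod 17 = 13, 35866 mod 16 = 10.

x ≡ 35866 (mod 85680).


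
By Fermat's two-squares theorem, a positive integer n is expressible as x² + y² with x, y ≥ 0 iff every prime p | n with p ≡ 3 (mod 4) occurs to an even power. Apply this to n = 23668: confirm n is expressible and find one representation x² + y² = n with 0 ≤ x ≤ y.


Step 1: Factor n = 23668 = 2^2 · 61 · 97.
Step 2: Check the mod-4 condition on each prime factor: 2 = 2 (special); 61 ≡ 1 (mod 4), exponent 1; 97 ≡ 1 (mod 4), exponent 1.
All primes ≡ 3 (mod 4) appear to even exponent (or don't appear), so by the two-squares theorem n IS expressible as a sum of two squares.
Step 3: Build a representation. Group n = k² · m with k = 2 and m = 61 · 97 = 5917 (a product of primes ≡ 1 (mod 4)); a representation of m scales to one of n via (k·x)² + (k·y)² = k²(x² + y²). Each prime p ≡ 1 (mod 4) is itself a sum of two squares; find a² by testing p − a² for a perfect square:
  61: 61 − 1² = 60, 61 − 2² = 57, 61 − 3² = 52, 61 − 4² = 45, 61 − 5² = 36 = 6² ⇒ 61 = 5² + 6².
  97: 97 − 1² = 96, 97 − 2² = 93, 97 − 3² = 88, 97 − 4² = 81 = 9² ⇒ 97 = 4² + 9².
  Combine using the Brahmagupta–Fibonacci identity (a² + b²)(c² + d²) = (ac − bd)² + (ad + bc)² = (ac + bd)² + (ad − bc)²:
  61 · 97 = 5917: from (5² + 6²)(4² + 9²), take (5·4 − 6·9, 5·9 + 6·4) = (20 − 54, 45 + 24) = (-34, 69); dropping signs (only squares matter) gives (34, 69); check 34² + 69² = 1156 + 4761 = 5917 ✓.
  Scale by k = 2: (2·34, 2·69) = (68, 138).
Step 4: Order so x ≤ y and verify: 68² + 138² = 4624 + 19044 = 23668 = n. ✓

n = 23668 = 68² + 138² (one valid representation with x ≤ y).


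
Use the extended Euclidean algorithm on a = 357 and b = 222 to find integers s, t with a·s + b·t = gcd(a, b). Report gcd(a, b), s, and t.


Euclidean algorithm on (357, 222) — divide until remainder is 0:
  357 = 1 · 222 + 135
  222 = 1 · 135 + 87
  135 = 1 · 87 + 48
  87 = 1 · 48 + 39
  48 = 1 · 39 + 9
  39 = 4 · 9 + 3
  9 = 3 · 3 + 0
gcd(357, 222) = 3.
Track Bezout coefficients alongside the remainders: start with r₀ = 357 = a·1 + b·0 (s = 1, t = 0) and r₁ = 222 = a·0 + b·1 (s = 0, t = 1); each new remainder r_{k+1} = r_{k-1} − q_k·r_k inherits s_{k+1} = s_{k-1} − q_k·s_k, t_{k+1} = t_{k-1} − q_k·t_k, so r_k = a·s_k + b·t_k at every step:
  q = 1: r = 135, s = 1 − 1·0 = 1, t = 0 − 1·1 = -1  (check: 357·1 + 222·(-1) = 135)
  q = 1: r = 87, s = 0 − 1·1 = -1, t = 1 − 1·(-1) = 2  (check: 357·(-1) + 222·2 = 87)
  q = 1: r = 48, s = 1 − 1·(-1) = 2, t = -1 − 1·2 = -3  (check: 357·2 + 222·(-3) = 48)
  q = 1: r = 39, s = -1 − 1·2 = -3, t = 2 − 1·(-3) = 5  (check: 357·(-3) + 222·5 = 39)
  q = 1: r = 9, s = 2 − 1·(-3) = 5, t = -3 − 1·5 = -8  (check: 357·5 + 222·(-8) = 9)
  q = 4: r = 3, s = -3 − 4·5 = -23, t = 5 − 4·(-8) = 37  (check: 357·(-23) + 222·37 = 3)
The row with r = 3 (the gcd) gives the Bezout coefficients s = -23, t = 37.
Result: 357 · (-23) + 222 · (37) = 3.

gcd(357, 222) = 3; s = -23, t = 37 (check: 357·(-23) + 222·37 = 3).


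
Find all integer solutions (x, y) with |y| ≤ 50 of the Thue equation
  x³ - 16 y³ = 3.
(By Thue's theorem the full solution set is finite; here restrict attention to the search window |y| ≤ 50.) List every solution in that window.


The equation is x³ - 16y³ = 3. For fixed y, x³ = 16·y³ + 3, so a solution requires the RHS to be a perfect cube.
Strategy: iterate y from -50 to 50, compute RHS = 16·y³ + 3, and check whether it is a (positive or negative) perfect cube.
Check small values of y:
  y = 0: RHS = 3 is not a perfect cube.
  y = 1: RHS = 19 is not a perfect cube.
  y = -1: RHS = -13 is not a perfect cube.
  y = 2: RHS = 131 is not a perfect cube.
  y = -2: RHS = -125 = (-5)³ ⇒ x = -5 works.
  y = 3: RHS = 435 is not a perfect cube.
  y = -3: RHS = -429 is not a perfect cube.
Continuing the search up to |y| = 50 finds no further solutions beyond those listed.
Collected solutions: (-5, -2).

Solutions (with |y| ≤ 50): (-5, -2).


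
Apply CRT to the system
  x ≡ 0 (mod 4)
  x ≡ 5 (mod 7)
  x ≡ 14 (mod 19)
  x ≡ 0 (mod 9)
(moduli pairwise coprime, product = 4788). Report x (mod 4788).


Product of moduli M = 4 · 7 · 19 · 9 = 4788.
Merge one congruence at a time:
  Start: x ≡ 0 (mod 4).
  Combine with x ≡ 5 (mod 7); new modulus lcm = 28.
    Write x = 0 + 4·t and substitute into x ≡ 5 (mod 7): 4·t ≡ 5 − 0 = 5 (mod 7).
    The inverse of 4 mod 7 is 2 (since 4·2 = 8 = 1·7 + 1), so t ≡ 2·5 = 10 ≡ 3 (mod 7).
    Then x = 0 + 4·3 = 12, valid modulo lcm(4, 7) = 28: x ≡ 12 (mod 28).
  Combine with x ≡ 14 (mod 19); new modulus lcm = 532.
    Write x = 12 + 28·t and substitute into x ≡ 14 (mod 19): 28·t ≡ 14 − 12 = 2 (mod 19).
    Reduce coefficients mod 19: 9·t ≡ 2 (mod 19).
    The inverse of 9 mod 19 is 17 (since 9·17 = 153 = 8·19 + 1), so t ≡ 17·2 = 34 ≡ 15 (mod 19).
    Then x = 12 + 28·15 = 432, valid modulo lcm(28, 19) = 532: x ≡ 432 (mod 532).
  Combine with x ≡ 0 (mod 9); new modulus lcm = 4788.
    Write x = 432 + 532·t and substitute into x ≡ 0 (mod 9): 532·t ≡ 0 − 432 = -432 (mod 9).
    Reduce coefficients mod 9: 1·t ≡ 0 (mod 9).
    So t ≡ 0 (mod 9).
    Then x = 432 + 532·0 = 432, valid modulo lcm(532, 9) = 4788: x ≡ 432 (mod 4788).
Verify against each original: 432 mod 4 = 0, 432 mod 7 = 5, 432 mod 19 = 14, 432 mod 9 = 0.

x ≡ 432 (mod 4788).


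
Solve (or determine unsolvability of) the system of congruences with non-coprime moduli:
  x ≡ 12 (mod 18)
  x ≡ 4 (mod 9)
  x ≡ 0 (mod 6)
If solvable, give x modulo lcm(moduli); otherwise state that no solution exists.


Moduli 18, 9, 6 are not pairwise coprime, so CRT works modulo lcm(m_i) when all pairwise compatibility conditions hold.
Pairwise compatibility: gcd(m_i, m_j) must divide a_i - a_j for every pair.
Merge one congruence at a time:
  Start: x ≡ 12 (mod 18).
  Combine with x ≡ 4 (mod 9): gcd(18, 9) = 9, and 4 - 12 = -8 is NOT divisible by 9.
    ⇒ system is inconsistent (no integer solution).

No solution (the system is inconsistent).


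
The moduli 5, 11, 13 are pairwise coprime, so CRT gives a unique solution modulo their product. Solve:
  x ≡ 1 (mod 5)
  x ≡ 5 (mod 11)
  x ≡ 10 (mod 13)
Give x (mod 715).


Moduli 5, 11, 13 are pairwise coprime; by CRT there is a unique solution modulo M = 5 · 11 · 13 = 715.
Solve pairwise, accumulating the modulus:
  Start with x ≡ 1 (mod 5).
  Combine with x ≡ 5 (mod 11): since gcd(5, 11) = 1, we get a unique residue mod 55.
    Write x = 1 + 5·t and substitute into x ≡ 5 (mod 11): 5·t ≡ 5 − 1 = 4 (mod 11).
    The inverse of 5 mod 11 is 9 (since 5·9 = 45 = 4·11 + 1), so t ≡ 9·4 = 36 ≡ 3 (mod 11).
    Then x = 1 + 5·3 = 16, valid modulo lcm(5, 11) = 55: x ≡ 16 (mod 55).
  Combine with x ≡ 10 (mod 13): since gcd(55, 13) = 1, we get a unique residue mod 715.
    Write x = 16 + 55·t and substitute into x ≡ 10 (mod 13): 55·t ≡ 10 − 16 = -6 (mod 13).
    Reduce coefficients mod 13: 3·t ≡ 7 (mod 13).
    The inverse of 3 mod 13 is 9 (since 3·9 = 27 = 2·13 + 1), so t ≡ 9·7 = 63 ≡ 11 (mod 13).
    Then x = 16 + 55·11 = 621, valid modulo lcm(55, 13) = 715: x ≡ 621 (mod 715).
Verify: 621 mod 5 = 1 ✓, 621 mod 11 = 5 ✓, 621 mod 13 = 10 ✓.

x ≡ 621 (mod 715).


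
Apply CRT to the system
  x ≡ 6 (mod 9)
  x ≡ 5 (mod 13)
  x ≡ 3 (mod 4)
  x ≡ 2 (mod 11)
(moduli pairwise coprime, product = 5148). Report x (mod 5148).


Product of moduli M = 9 · 13 · 4 · 11 = 5148.
Merge one congruence at a time:
  Start: x ≡ 6 (mod 9).
  Combine with x ≡ 5 (mod 13); new modulus lcm = 117.
    Write x = 6 + 9·t and substitute into x ≡ 5 (mod 13): 9·t ≡ 5 − 6 = -1 (mod 13).
    Reduce coefficients mod 13: 9·t ≡ 12 (mod 13).
    The inverse of 9 mod 13 is 3 (since 9·3 = 27 = 2·13 + 1), so t ≡ 3·12 = 36 ≡ 10 (mod 13).
    Then x = 6 + 9·10 = 96, valid modulo lcm(9, 13) = 117: x ≡ 96 (mod 117).
  Combine with x ≡ 3 (mod 4); new modulus lcm = 468.
    Write x = 96 + 117·t and substitute into x ≡ 3 (mod 4): 117·t ≡ 3 − 96 = -93 (mod 4).
    Reduce coefficients mod 4: 1·t ≡ 3 (mod 4).
    So t ≡ 3 (mod 4).
    Then x = 96 + 117·3 = 447, valid modulo lcm(117, 4) = 468: x ≡ 447 (mod 468).
  Combine with x ≡ 2 (mod 11); new modulus lcm = 5148.
    Write x = 447 + 468·t and substitute into x ≡ 2 (mod 11): 468·t ≡ 2 − 447 = -445 (mod 11).
    Reduce coefficients mod 11: 6·t ≡ 6 (mod 11).
    The inverse of 6 mod 11 is 2 (since 6·2 = 12 = 1·11 + 1), so t ≡ 2·6 = 12 ≡ 1 (mod 11).
    Then x = 447 + 468·1 = 915, valid modulo lcm(468, 11) = 5148: x ≡ 915 (mod 5148).
Verify against each original: 915 mod 9 = 6, 915 mod 13 = 5, 915 mod 4 = 3, 915 mod 11 = 2.

x ≡ 915 (mod 5148).
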